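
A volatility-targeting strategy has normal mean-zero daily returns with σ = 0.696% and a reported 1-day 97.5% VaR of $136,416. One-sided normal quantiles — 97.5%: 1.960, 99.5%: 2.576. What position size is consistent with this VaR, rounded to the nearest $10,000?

VaR as a fraction of value: z·σ = 1.960 × 0.696% = 1.36416%.
Position = $136,416 / 0.0136416 = $10,000,000.

$10,000,000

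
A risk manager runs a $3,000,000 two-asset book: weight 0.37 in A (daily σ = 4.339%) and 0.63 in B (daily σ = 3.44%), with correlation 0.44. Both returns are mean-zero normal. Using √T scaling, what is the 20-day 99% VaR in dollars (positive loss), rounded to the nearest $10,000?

σ_p = √(0.37²·4.339² + 0.63²·3.44² + 2·0.44·0.37·0.63·4.339·3.44) = 3.215%.
σ_{20d} = 3.215% × √20 = 14.378%.
z(99%) = 2.326.
VaR = 2.326 × 14.378% = 33.443%; on $3,000,000 that is $1,003,290.

$1,000,000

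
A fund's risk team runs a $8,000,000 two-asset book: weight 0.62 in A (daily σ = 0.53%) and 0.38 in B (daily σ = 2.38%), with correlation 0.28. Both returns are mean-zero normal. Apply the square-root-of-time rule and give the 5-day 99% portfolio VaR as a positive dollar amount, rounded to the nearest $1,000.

$435,000

σ_p = √(0.62²·0.53² + 0.38²·2.38² + 2·0.28·0.62·0.38·0.53·2.38) = 1.045%.
σ_{5d} = 1.045% × √5 = 2.337%.
z(99%) = 2.326.
VaR = 2.326 × 2.337% = 5.436%; on $8,000,000 that is $434,880.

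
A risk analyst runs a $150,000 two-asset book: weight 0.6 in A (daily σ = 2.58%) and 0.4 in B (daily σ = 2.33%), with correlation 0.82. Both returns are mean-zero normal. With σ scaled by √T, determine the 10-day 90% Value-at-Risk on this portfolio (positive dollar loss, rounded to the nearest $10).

$14,430

σ_p = √(0.6²·2.58² + 0.4²·2.33² + 2·0.82·0.6·0.4·2.58·2.33) = 2.373%.
σ_{10d} = 2.373% × √10 = 7.504%.
z(90%) = 1.282.
VaR = 1.282 × 7.504% = 9.620%; on $150,000 that is $14,430.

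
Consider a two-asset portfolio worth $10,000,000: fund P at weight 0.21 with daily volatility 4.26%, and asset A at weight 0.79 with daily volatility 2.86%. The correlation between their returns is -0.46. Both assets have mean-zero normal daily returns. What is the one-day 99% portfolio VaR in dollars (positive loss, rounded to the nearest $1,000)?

$468,000

σ_p² = 0.21²·4.26² + 0.79²·2.86² + 2·-0.46·0.21·0.79·4.26·2.86 = 4.0456 (%²).
σ_p = √4.0456 = 2.011%.
At 99%, z = 2.326.
VaR = 2.326 × 2.011% = 4.678%; on $10,000,000 that is $467,800.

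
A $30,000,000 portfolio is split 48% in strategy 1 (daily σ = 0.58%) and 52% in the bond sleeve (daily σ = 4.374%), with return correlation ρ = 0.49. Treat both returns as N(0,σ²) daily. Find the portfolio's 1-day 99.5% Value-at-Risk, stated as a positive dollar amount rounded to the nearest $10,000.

$1,870,000

σ_p² = 0.48²·0.58² + 0.52²·4.374² + 2·0.49·0.48·0.52·0.58·4.374 = 5.8713 (%²).
σ_p = √5.8713 = 2.423%.
At 99.5%, z = 2.576.
VaR = 2.576 × 2.423% = 6.242%; on $30,000,000 that is $1,872,600.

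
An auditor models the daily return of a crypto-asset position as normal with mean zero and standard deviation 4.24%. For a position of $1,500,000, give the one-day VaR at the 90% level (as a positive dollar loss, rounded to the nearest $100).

At 90% one-sided, z = 1.282.
VaR = z·σ = 1.282 × 4.24% = 5.436%.
On $1,500,000: 0.05436 × $1,500,000 = $81,540.

$81,500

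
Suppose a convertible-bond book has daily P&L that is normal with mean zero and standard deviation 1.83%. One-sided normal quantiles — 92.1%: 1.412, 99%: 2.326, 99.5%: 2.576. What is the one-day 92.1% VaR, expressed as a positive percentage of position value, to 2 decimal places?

VaR = z·σ = 1.412 × 1.83% = 2.584%.

2.58%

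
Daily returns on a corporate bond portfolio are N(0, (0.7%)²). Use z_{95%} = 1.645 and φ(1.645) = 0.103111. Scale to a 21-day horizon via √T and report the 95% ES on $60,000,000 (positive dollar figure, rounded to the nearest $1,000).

σ_{21d} = 0.7% × √21 = 3.208%.
ES multiplier = φ(z)/(1−α) = 0.103111/0.05 = 2.062.
ES = 3.208% × 2.062 = 6.615%; on $60,000,000: $3,969,000.

$3,969,000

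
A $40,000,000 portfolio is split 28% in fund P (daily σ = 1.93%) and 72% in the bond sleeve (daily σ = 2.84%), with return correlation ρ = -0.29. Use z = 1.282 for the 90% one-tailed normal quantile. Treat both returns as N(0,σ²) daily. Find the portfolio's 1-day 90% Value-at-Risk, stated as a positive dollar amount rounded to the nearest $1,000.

$1,004,000

σ_p² = 0.28²·1.93² + 0.72²·2.84² + 2·-0.29·0.28·0.72·1.93·2.84 = 3.8323 (%²).
σ_p = √3.8323 = 1.958%.
VaR = 1.282 × 1.958% = 2.510%; on $40,000,000 that is $1,004,000.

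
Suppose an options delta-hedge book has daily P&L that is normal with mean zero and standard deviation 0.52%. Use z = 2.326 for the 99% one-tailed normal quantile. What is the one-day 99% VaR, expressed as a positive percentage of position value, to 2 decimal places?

1.21%

VaR = z·σ = 2.326 × 0.52% = 1.210%.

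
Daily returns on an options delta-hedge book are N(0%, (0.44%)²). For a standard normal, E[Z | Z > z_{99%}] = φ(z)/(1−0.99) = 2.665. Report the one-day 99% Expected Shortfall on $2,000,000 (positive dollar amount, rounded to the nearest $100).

$23,500

ES = 0.44% × 2.665 = 1.173%.
On $2,000,000: 0.01173 × $2,000,000 = $23,460.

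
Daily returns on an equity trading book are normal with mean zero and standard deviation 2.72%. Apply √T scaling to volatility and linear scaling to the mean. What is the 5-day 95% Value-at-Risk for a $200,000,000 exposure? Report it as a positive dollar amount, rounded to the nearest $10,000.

$20,010,000

At 95%, z = 1.645.
σ_{5d} = 2.72% × √5 = 6.082%.
VaR = 1.645 × 6.082% = 10.005%.
On $200,000,000: 0.10005 × $200,000,000 = $20,010,000.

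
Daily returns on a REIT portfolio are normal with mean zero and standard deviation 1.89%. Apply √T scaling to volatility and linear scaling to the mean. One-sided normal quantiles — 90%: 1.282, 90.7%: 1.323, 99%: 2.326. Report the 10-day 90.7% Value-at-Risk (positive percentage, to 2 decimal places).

σ_{10d} = 1.89% × √10 = 5.977%.
VaR = 1.323 × 5.977% = 7.908%.

7.91%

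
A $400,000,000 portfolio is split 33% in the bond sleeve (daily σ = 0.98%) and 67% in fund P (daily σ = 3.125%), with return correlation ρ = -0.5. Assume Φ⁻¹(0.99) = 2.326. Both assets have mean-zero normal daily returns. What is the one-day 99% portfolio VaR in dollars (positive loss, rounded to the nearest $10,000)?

σ_p² = 0.33²·0.98² + 0.67²·3.125² + 2·-0.5·0.33·0.67·0.98·3.125 = 3.8113 (%²).
σ_p = √3.8113 = 1.952%.
VaR = 2.326 × 1.952% = 4.540%; on $400,000,000 that is $18,160,000.

$18,160,000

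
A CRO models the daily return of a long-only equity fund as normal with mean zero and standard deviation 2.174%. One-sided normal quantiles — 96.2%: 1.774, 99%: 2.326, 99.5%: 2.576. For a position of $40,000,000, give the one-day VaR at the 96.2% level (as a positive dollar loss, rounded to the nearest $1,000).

$1,543,000

VaR = z·σ = 1.774 × 2.174% = 3.857%.
On $40,000,000: 0.03857 × $40,000,000 = $1,542,800.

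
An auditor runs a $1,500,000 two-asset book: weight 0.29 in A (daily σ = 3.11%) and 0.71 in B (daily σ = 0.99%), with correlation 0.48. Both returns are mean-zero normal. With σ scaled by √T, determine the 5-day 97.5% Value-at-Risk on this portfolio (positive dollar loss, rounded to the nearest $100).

σ_p = √(0.29²·3.11² + 0.71²·0.99² + 2·0.48·0.29·0.71·3.11·0.99) = 1.384%.
σ_{5d} = 1.384% × √5 = 3.095%.
z(97.5%) = 1.960.
VaR = 1.960 × 3.095% = 6.066%; on $1,500,000 that is $90,990.

$91,000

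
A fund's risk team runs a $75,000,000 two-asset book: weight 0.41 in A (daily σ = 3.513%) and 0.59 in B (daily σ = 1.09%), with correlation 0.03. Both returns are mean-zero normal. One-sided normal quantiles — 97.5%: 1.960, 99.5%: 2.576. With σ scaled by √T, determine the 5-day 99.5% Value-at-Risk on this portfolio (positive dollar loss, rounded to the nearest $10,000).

σ_p = √(0.41²·3.513² + 0.59²·1.09² + 2·0.03·0.41·0.59·3.513·1.09) = 1.595%.
σ_{5d} = 1.595% × √5 = 3.567%.
VaR = 2.576 × 3.567% = 9.189%; on $75,000,000 that is $6,891,750.

$6,890,000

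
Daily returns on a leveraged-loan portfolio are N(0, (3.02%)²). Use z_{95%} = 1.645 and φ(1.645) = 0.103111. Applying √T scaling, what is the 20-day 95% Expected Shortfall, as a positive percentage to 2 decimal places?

27.85%

σ_{20d} = 3.02% × √20 = 13.506%.
ES multiplier = φ(z)/(1−α) = 0.103111/0.05 = 2.062.
ES = 13.506% × 2.062 = 27.849%.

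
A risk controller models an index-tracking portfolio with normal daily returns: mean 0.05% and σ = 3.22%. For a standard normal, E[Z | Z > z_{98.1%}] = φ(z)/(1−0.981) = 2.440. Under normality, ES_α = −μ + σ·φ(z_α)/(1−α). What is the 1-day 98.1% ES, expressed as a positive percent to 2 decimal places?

7.81%

ES = −(0.05%) + 3.22% × 2.440 = 7.807%.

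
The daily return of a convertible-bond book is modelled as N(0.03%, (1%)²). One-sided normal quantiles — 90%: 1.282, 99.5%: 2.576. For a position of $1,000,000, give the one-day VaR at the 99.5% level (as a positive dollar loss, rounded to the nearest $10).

$25,460

VaR = −μ + z·σ = −(0.03%) + 2.576 × 1% = 2.546%.
On $1,000,000: 0.02546 × $1,000,000 = $25,460.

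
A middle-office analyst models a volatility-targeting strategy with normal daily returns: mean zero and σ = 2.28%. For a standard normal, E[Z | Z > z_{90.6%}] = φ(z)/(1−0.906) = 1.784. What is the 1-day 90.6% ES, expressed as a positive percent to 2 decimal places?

4.07%

ES = 2.28% × 1.784 = 4.068%.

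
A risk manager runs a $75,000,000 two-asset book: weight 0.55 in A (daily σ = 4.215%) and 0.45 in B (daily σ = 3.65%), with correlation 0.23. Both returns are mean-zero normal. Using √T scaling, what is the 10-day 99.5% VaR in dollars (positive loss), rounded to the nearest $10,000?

σ_p = √(0.55²·4.215² + 0.45²·3.65² + 2·0.23·0.55·0.45·4.215·3.65) = 3.134%.
σ_{10d} = 3.134% × √10 = 9.911%.
z(99.5%) = 2.576.
VaR = 2.576 × 9.911% = 25.531%; on $75,000,000 that is $19,148,250.

$19,150,000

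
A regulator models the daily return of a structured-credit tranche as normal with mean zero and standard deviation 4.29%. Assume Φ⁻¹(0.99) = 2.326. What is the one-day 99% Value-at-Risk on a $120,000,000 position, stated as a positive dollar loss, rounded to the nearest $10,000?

$11,970,000

VaR = z·σ = 2.326 × 4.29% = 9.979%.
On $120,000,000: 0.09979 × $120,000,000 = $11,974,800.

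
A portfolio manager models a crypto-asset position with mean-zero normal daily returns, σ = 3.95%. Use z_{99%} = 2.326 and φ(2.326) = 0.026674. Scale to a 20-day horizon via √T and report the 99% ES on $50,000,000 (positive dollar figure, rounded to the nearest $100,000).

σ_{20d} = 3.95% × √20 = 17.665%.
ES multiplier = φ(z)/(1−α) = 0.026674/0.01 = 2.667.
ES = 17.665% × 2.667 = 47.113%; on $50,000,000: $23,556,500.

$23,600,000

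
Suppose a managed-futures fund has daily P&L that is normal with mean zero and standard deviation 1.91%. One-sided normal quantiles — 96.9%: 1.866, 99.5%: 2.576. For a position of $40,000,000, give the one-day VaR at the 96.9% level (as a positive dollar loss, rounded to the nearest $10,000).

$1,430,000

VaR = z·σ = 1.866 × 1.91% = 3.564%.
On $40,000,000: 0.03564 × $40,000,000 = $1,425,600.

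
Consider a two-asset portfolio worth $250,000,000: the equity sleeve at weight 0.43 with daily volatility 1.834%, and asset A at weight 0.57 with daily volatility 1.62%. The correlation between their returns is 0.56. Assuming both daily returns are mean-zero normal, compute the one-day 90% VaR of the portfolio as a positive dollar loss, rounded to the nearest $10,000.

σ_p² = 0.43²·1.834² + 0.57²·1.62² + 2·0.56·0.43·0.57·1.834·1.62 = 2.2902 (%²).
σ_p = √2.2902 = 1.513%.
At 90%, z = 1.282.
VaR = 1.282 × 1.513% = 1.940%; on $250,000,000 that is $4,850,000.

$4,850,000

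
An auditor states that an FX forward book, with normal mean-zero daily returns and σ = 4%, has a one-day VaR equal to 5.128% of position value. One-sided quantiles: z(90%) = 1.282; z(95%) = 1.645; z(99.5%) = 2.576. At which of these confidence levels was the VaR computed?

Implied z = VaR/σ = 5.128 / 4 = 1.282.
This matches z(90%) = 1.282.

90%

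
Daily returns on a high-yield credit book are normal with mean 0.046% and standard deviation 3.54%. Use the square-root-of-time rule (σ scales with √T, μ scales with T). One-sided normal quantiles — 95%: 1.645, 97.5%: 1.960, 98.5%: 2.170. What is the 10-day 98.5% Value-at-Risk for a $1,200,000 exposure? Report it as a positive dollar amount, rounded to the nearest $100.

σ_{10d} = 3.54% × √10 = 11.194%; μ_{10d} = 10 × 0.046% = 0.460%.
VaR = −(0.460%) + 2.170 × 11.194% = 23.831%.
On $1,200,000: 0.23831 × $1,200,000 = $285,972.

$286,000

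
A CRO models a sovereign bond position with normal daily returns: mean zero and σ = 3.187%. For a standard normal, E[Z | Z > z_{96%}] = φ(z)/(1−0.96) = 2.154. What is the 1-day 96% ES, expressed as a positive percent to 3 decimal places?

6.865%

ES = 3.187% × 2.154 = 6.865%.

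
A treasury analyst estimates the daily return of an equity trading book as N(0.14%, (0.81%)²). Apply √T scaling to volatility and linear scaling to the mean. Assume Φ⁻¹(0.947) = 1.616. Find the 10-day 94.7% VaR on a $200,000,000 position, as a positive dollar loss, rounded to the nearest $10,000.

$5,480,000

σ_{10d} = 0.81% × √10 = 2.561%; μ_{10d} = 10 × 0.14% = 1.400%.
VaR = −(1.400%) + 1.616 × 2.561% = 2.739%.
On $200,000,000: 0.02739 × $200,000,000 = $5,478,000.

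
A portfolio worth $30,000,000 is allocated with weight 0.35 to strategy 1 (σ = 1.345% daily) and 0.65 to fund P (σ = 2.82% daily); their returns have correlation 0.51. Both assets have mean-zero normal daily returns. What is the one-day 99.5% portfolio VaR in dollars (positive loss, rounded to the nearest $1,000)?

$1,632,000

σ_p² = 0.35²·1.345² + 0.65²·2.82² + 2·0.51·0.35·0.65·1.345·2.82 = 4.4616 (%²).
σ_p = √4.4616 = 2.112%.
At 99.5%, z = 2.576.
VaR = 2.576 × 2.112% = 5.441%; on $30,000,000 that is $1,632,300.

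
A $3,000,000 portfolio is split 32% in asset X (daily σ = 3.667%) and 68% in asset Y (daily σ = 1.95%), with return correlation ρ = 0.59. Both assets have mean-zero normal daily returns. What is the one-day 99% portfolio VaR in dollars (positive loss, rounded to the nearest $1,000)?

$156,000

σ_p² = 0.32²·3.667² + 0.68²·1.95² + 2·0.59·0.32·0.68·3.667·1.95 = 4.9713 (%²).
σ_p = √4.9713 = 2.230%.
At 99%, z = 2.326.
VaR = 2.326 × 2.230% = 5.187%; on $3,000,000 that is $155,610.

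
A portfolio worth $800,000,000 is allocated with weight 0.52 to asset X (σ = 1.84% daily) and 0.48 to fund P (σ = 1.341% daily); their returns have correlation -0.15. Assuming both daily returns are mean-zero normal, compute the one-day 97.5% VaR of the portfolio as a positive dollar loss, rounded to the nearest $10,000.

$16,780,000

σ_p² = 0.52²·1.84² + 0.48²·1.341² + 2·-0.15·0.52·0.48·1.84·1.341 = 1.1450 (%²).
σ_p = √1.1450 = 1.070%.
At 97.5%, z = 1.960.
VaR = 1.960 × 1.070% = 2.097%; on $800,000,000 that is $16,776,000.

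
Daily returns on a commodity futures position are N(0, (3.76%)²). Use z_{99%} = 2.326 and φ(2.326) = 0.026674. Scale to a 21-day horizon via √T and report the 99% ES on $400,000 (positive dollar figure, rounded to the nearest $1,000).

$184,000

σ_{21d} = 3.76% × √21 = 17.230%.
ES multiplier = φ(z)/(1−α) = 0.026674/0.01 = 2.667.
ES = 17.230% × 2.667 = 45.952%; on $400,000: $183,808.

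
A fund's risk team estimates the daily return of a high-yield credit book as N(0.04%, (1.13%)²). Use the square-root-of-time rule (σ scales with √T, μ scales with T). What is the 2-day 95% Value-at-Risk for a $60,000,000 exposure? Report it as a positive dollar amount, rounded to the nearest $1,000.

$1,529,000

At 95%, z = 1.645.
σ_{2d} = 1.13% × √2 = 1.598%; μ_{2d} = 2 × 0.04% = 0.080%.
VaR = −(0.080%) + 1.645 × 1.598% = 2.549%.
On $60,000,000: 0.02549 × $60,000,000 = $1,529,400.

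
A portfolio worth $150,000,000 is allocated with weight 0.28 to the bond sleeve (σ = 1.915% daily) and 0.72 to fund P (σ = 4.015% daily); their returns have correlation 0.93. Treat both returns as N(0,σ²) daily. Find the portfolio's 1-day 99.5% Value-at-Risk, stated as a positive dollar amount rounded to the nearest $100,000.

σ_p² = 0.28²·1.915² + 0.72²·4.015² + 2·0.93·0.28·0.72·1.915·4.015 = 11.5273 (%²).
σ_p = √11.5273 = 3.395%.
At 99.5%, z = 2.576.
VaR = 2.576 × 3.395% = 8.746%; on $150,000,000 that is $13,119,000.

$13,100,000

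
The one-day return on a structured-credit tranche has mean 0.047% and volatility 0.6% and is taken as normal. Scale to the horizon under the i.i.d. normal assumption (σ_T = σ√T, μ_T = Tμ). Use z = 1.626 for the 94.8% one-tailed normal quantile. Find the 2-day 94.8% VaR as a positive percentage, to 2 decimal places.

σ_{2d} = 0.6% × √2 = 0.849%; μ_{2d} = 2 × 0.047% = 0.094%.
VaR = −(0.094%) + 1.626 × 0.849% = 1.286%.

1.29%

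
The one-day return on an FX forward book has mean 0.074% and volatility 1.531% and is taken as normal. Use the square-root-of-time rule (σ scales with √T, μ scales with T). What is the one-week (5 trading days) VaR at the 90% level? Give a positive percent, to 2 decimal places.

4.02%

At 90%, z = 1.282.
σ_{5d} = 1.531% × √5 = 3.423%; μ_{5d} = 5 × 0.074% = 0.370%.
VaR = −(0.370%) + 1.282 × 3.423% = 4.018%.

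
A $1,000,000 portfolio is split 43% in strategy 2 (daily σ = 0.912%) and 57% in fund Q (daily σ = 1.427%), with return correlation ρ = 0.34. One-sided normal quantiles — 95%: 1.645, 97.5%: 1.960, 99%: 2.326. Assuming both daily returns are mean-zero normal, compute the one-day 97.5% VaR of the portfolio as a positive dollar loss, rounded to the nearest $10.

σ_p² = 0.43²·0.912² + 0.57²·1.427² + 2·0.34·0.43·0.57·0.912·1.427 = 1.0323 (%²).
σ_p = √1.0323 = 1.016%.
VaR = 1.960 × 1.016% = 1.991%; on $1,000,000 that is $19,910.

$19,910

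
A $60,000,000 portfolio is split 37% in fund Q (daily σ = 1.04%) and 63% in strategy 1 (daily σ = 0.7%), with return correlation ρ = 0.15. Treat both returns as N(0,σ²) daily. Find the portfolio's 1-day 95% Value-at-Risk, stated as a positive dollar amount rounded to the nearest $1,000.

$619,000

σ_p² = 0.37²·1.04² + 0.63²·0.7² + 2·0.15·0.37·0.63·1.04·0.7 = 0.3935 (%²).
σ_p = √0.3935 = 0.627%.
At 95%, z = 1.645.
VaR = 1.645 × 0.627% = 1.031%; on $60,000,000 that is $618,600.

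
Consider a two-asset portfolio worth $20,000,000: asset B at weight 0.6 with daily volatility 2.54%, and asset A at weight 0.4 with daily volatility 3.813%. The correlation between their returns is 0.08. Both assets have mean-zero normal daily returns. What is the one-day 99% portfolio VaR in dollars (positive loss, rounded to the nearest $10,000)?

$1,040,000

σ_p² = 0.6²·2.54² + 0.4²·3.813² + 2·0.08·0.6·0.4·2.54·3.813 = 5.0207 (%²).
σ_p = √5.0207 = 2.241%.
At 99%, z = 2.326.
VaR = 2.326 × 2.241% = 5.213%; on $20,000,000 that is $1,042,600.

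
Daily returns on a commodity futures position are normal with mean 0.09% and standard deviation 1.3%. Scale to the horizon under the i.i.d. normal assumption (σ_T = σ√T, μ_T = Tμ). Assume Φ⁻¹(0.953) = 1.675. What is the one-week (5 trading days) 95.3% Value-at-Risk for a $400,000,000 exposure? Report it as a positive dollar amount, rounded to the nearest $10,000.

σ_{5d} = 1.3% × √5 = 2.907%; μ_{5d} = 5 × 0.09% = 0.450%.
VaR = −(0.450%) + 1.675 × 2.907% = 4.419%.
On $400,000,000: 0.04419 × $400,000,000 = $17,676,000.

$17,680,000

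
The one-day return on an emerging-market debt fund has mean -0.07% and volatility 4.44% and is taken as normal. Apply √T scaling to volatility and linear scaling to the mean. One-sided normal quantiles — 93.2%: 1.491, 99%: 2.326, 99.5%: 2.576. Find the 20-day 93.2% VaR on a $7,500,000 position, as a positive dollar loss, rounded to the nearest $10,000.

$2,330,000

σ_{20d} = 4.44% × √20 = 19.856%; μ_{20d} = 20 × -0.07% = -1.400%.
VaR = −(-1.400%) + 1.491 × 19.856% = 31.005%.
On $7,500,000: 0.31005 × $7,500,000 = $2,325,375.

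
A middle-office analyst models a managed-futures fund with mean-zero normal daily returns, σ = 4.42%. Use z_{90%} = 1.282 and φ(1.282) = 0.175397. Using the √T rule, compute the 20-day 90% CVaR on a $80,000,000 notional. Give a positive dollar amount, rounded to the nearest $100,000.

$27,700,000

σ_{20d} = 4.42% × √20 = 19.767%.
ES multiplier = φ(z)/(1−α) = 0.175397/0.1 = 1.754.
ES = 19.767% × 1.754 = 34.671%; on $80,000,000: $27,736,800.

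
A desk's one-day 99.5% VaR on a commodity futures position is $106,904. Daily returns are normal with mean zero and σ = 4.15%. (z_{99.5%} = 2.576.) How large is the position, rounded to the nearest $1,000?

VaR as a fraction of value: z·σ = 2.576 × 4.15% = 10.6904%.
Position = $106,904 / 0.106904 = $1,000,000.

$1,000,000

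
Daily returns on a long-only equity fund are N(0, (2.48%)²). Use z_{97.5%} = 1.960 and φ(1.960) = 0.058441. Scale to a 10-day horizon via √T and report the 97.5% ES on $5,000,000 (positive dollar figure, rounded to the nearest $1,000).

$917,000

σ_{10d} = 2.48% × √10 = 7.842%.
ES multiplier = φ(z)/(1−α) = 0.058441/0.025 = 2.338.
ES = 7.842% × 2.338 = 18.335%; on $5,000,000: $916,750.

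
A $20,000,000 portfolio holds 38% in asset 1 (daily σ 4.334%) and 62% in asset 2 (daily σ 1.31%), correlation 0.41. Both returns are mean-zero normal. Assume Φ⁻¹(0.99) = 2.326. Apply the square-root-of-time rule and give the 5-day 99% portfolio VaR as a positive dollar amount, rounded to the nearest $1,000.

$2,199,000

σ_p = √(0.38²·4.334² + 0.62²·1.31² + 2·0.41·0.38·0.62·4.334·1.31) = 2.114%.
σ_{5d} = 2.114% × √5 = 4.727%.
VaR = 2.326 × 4.727% = 10.995%; on $20,000,000 that is $2,199,000.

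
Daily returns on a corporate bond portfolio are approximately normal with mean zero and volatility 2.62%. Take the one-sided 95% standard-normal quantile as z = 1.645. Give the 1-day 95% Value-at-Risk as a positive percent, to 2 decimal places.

4.31%

VaR = z·σ = 1.645 × 2.62% = 4.310%.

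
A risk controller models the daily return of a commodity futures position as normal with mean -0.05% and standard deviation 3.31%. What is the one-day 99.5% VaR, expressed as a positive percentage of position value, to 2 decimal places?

At 99.5% one-sided, z = 2.576.
VaR = −μ + z·σ = −(-0.05%) + 2.576 × 3.31% = 8.577%.

8.58%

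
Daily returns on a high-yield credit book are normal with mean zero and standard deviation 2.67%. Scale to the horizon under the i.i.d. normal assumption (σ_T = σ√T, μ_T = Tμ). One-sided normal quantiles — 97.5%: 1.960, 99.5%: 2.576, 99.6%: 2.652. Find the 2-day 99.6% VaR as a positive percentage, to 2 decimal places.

10.01%

σ_{2d} = 2.67% × √2 = 3.776%.
VaR = 2.652 × 3.776% = 10.014%.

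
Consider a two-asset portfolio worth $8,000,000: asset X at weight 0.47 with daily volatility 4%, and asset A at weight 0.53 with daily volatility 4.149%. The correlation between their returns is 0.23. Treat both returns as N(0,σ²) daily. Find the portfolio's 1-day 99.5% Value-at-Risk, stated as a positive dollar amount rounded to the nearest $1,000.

$660,000

σ_p² = 0.47²·4² + 0.53²·4.149² + 2·0.23·0.47·0.53·4·4.149 = 10.2715 (%²).
σ_p = √10.2715 = 3.205%.
At 99.5%, z = 2.576.
VaR = 2.576 × 3.205% = 8.256%; on $8,000,000 that is $660,480.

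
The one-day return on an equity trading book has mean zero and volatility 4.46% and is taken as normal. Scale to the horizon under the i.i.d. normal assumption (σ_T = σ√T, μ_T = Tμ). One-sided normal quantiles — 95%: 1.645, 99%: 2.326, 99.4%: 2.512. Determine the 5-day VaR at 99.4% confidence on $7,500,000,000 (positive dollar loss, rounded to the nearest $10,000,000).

σ_{5d} = 4.46% × √5 = 9.973%.
VaR = 2.512 × 9.973% = 25.052%.
On $7,500,000,000: 0.25052 × $7,500,000,000 = $1,878,900,000.

$1,880,000,000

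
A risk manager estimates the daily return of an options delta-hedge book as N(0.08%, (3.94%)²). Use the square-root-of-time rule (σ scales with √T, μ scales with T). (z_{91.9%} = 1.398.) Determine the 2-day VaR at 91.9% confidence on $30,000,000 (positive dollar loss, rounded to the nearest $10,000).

σ_{2d} = 3.94% × √2 = 5.572%; μ_{2d} = 2 × 0.08% = 0.160%.
VaR = −(0.160%) + 1.398 × 5.572% = 7.630%.
On $30,000,000: 0.07630 × $30,000,000 = $2,289,000.

$2,290,000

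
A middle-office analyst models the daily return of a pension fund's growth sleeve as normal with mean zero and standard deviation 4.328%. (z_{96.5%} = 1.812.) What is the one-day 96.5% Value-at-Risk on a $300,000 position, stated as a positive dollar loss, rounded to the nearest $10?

VaR = z·σ = 1.812 × 4.328% = 7.842%.
On $300,000: 0.07842 × $300,000 = $23,526.

$23,530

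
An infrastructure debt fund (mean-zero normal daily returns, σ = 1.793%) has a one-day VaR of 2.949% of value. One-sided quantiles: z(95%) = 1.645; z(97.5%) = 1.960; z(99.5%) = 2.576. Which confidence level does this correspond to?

Implied z = VaR/σ = 2.949 / 1.793 = 1.645.
This matches z(95%) = 1.645.

95%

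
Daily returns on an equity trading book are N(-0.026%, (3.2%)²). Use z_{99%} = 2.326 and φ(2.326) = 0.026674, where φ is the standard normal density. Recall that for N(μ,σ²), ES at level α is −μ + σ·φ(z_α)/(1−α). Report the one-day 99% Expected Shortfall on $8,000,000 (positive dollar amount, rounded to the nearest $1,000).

$685,000

Tail multiplier: φ(z)/(1−α) = 0.026674 / 0.01 = 2.667.
ES = −(-0.026%) + 3.2% × 2.667 = 8.560%.
On $8,000,000: 0.08560 × $8,000,000 = $684,800.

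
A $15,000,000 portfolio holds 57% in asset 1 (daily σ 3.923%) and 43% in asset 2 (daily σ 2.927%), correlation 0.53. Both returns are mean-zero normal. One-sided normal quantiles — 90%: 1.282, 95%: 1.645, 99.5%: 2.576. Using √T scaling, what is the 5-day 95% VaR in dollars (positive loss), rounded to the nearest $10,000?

$1,710,000

σ_p = √(0.57²·3.923² + 0.43²·2.927² + 2·0.53·0.57·0.43·3.923·2.927) = 3.093%.
σ_{5d} = 3.093% × √5 = 6.916%.
VaR = 1.645 × 6.916% = 11.377%; on $15,000,000 that is $1,706,550.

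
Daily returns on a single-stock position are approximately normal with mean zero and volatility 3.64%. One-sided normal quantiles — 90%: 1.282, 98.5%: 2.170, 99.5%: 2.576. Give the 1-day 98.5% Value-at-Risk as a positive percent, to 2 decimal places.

7.90%

VaR = z·σ = 2.170 × 3.64% = 7.899%.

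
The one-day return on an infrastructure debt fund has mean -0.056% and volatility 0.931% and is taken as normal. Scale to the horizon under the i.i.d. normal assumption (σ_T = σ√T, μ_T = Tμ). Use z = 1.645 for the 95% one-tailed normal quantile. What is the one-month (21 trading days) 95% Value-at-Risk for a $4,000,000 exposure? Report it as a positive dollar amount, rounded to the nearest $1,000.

$328,000

σ_{21d} = 0.931% × √21 = 4.266%; μ_{21d} = 21 × -0.056% = -1.176%.
VaR = −(-1.176%) + 1.645 × 4.266% = 8.194%.
On $4,000,000: 0.08194 × $4,000,000 = $327,760.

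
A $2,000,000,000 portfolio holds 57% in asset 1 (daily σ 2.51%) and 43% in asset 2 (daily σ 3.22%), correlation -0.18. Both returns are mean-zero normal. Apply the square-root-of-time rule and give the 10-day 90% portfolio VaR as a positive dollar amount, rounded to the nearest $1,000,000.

$146,000,000

σ_p = √(0.57²·2.51² + 0.43²·3.22² + 2·-0.18·0.57·0.43·2.51·3.22) = 1.803%.
σ_{10d} = 1.803% × √10 = 5.702%.
z(90%) = 1.282.
VaR = 1.282 × 5.702% = 7.310%; on $2,000,000,000 that is $146,200,000.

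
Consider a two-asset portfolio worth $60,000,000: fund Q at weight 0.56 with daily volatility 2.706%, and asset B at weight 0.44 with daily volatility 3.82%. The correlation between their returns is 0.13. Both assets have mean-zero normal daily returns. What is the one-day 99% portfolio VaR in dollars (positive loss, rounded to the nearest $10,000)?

$3,360,000

σ_p² = 0.56²·2.706² + 0.44²·3.82² + 2·0.13·0.56·0.44·2.706·3.82 = 5.7836 (%²).
σ_p = √5.7836 = 2.405%.
At 99%, z = 2.326.
VaR = 2.326 × 2.405% = 5.594%; on $60,000,000 that is $3,356,400.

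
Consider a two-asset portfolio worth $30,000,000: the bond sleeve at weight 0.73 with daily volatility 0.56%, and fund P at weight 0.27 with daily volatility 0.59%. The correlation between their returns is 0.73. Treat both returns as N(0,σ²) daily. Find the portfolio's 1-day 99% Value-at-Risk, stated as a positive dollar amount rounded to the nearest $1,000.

$374,000

σ_p² = 0.73²·0.56² + 0.27²·0.59² + 2·0.73·0.73·0.27·0.56·0.59 = 0.2876 (%²).
σ_p = √0.2876 = 0.536%.
At 99%, z = 2.326.
VaR = 2.326 × 0.536% = 1.247%; on $30,000,000 that is $374,100.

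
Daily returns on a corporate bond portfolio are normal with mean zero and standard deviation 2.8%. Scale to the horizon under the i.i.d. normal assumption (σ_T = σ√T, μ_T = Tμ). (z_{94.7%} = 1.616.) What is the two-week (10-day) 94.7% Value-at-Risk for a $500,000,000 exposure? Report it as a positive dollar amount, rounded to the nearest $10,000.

σ_{10d} = 2.8% × √10 = 8.854%.
VaR = 1.616 × 8.854% = 14.308%.
On $500,000,000: 0.14308 × $500,000,000 = $71,540,000.

$71,540,000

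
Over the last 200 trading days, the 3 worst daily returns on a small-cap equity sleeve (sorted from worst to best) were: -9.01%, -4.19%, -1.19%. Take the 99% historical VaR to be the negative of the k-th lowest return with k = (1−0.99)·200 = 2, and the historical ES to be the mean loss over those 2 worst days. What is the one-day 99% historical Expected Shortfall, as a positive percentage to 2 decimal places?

6.60%

The 2 worst returns sum to -13.20%.
ES = −(-13.20%) / 2 = 6.6% ≈ 6.60%.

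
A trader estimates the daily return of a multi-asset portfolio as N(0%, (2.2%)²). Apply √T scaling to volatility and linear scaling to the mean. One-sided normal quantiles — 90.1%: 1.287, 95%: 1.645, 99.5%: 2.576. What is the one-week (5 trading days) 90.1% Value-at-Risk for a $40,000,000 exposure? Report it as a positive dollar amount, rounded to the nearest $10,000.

σ_{5d} = 2.2% × √5 = 4.919%.
VaR = 1.287 × 4.919% = 6.331%.
On $40,000,000: 0.06331 × $40,000,000 = $2,532,400.

$2,530,000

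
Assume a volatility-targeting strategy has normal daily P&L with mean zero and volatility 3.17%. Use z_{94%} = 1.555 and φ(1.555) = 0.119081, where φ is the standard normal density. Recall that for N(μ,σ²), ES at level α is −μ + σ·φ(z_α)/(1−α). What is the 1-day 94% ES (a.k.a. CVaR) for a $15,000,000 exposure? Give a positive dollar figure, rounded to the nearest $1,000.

Tail multiplier: φ(z)/(1−α) = 0.119081 / 0.06 = 1.985.
ES = 3.17% × 1.985 = 6.292%.
On $15,000,000: 0.06292 × $15,000,000 = $943,800.

$944,000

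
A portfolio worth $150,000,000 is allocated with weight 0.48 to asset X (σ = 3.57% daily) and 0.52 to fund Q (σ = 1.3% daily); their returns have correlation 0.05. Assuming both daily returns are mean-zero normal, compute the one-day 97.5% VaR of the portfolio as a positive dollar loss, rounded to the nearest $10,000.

σ_p² = 0.48²·3.57² + 0.52²·1.3² + 2·0.05·0.48·0.52·3.57·1.3 = 3.5092 (%²).
σ_p = √3.5092 = 1.873%.
At 97.5%, z = 1.960.
VaR = 1.960 × 1.873% = 3.671%; on $150,000,000 that is $5,506,500.

$5,510,000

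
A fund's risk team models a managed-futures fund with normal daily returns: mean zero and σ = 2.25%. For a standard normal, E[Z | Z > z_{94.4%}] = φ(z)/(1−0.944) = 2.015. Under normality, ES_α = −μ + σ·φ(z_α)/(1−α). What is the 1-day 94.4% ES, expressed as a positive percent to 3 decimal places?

ES = 2.25% × 2.015 = 4.534%.

4.534%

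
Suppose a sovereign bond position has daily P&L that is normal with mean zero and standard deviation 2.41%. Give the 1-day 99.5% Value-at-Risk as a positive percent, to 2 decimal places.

6.21%

At 99.5% one-sided, z = 2.576.
VaR = z·σ = 2.576 × 2.41% = 6.208%.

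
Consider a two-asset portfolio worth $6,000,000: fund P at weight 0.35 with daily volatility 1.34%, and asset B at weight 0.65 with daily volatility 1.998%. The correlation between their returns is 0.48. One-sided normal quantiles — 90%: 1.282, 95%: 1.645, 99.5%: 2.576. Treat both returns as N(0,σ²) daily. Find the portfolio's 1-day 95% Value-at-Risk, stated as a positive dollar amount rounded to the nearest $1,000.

σ_p² = 0.35²·1.34² + 0.65²·1.998² + 2·0.48·0.35·0.65·1.34·1.998 = 2.4913 (%²).
σ_p = √2.4913 = 1.578%.
VaR = 1.645 × 1.578% = 2.596%; on $6,000,000 that is $155,760.

$156,000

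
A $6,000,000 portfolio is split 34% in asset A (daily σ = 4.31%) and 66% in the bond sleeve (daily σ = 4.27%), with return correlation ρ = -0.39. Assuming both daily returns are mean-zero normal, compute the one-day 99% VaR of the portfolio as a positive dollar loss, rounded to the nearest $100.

$365,800

σ_p² = 0.34²·4.31² + 0.66²·4.27² + 2·-0.39·0.34·0.66·4.31·4.27 = 6.8684 (%²).
σ_p = √6.8684 = 2.621%.
At 99%, z = 2.326.
VaR = 2.326 × 2.621% = 6.096%; on $6,000,000 that is $365,760.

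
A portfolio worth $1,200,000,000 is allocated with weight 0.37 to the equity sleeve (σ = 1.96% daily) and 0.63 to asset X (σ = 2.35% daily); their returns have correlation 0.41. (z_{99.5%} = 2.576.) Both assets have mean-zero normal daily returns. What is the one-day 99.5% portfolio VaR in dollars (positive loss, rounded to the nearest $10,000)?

σ_p² = 0.37²·1.96² + 0.63²·2.35² + 2·0.41·0.37·0.63·1.96·2.35 = 3.5982 (%²).
σ_p = √3.5982 = 1.897%.
VaR = 2.576 × 1.897% = 4.887%; on $1,200,000,000 that is $58,644,000.

$58,640,000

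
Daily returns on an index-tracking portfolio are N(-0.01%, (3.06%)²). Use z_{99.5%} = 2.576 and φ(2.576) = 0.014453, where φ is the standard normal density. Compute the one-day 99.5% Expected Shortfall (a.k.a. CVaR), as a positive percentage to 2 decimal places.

8.86%

Tail multiplier: φ(z)/(1−α) = 0.014453 / 0.005 = 2.891.
ES = −(-0.01%) + 3.06% × 2.891 = 8.856%.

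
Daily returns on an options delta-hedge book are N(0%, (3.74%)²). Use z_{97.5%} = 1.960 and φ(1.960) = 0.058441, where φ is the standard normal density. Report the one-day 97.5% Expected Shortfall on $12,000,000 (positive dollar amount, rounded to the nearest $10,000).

Tail multiplier: φ(z)/(1−α) = 0.058441 / 0.025 = 2.338.
ES = 3.74% × 2.338 = 8.744%.
On $12,000,000: 0.08744 × $12,000,000 = $1,049,280.

$1,050,000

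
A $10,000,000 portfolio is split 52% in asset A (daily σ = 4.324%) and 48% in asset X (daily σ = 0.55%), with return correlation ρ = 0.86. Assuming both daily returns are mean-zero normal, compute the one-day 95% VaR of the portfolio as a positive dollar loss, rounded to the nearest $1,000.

σ_p² = 0.52²·4.324² + 0.48²·0.55² + 2·0.86·0.52·0.48·4.324·0.55 = 6.1463 (%²).
σ_p = √6.1463 = 2.479%.
At 95%, z = 1.645.
VaR = 1.645 × 2.479% = 4.078%; on $10,000,000 that is $407,800.

$408,000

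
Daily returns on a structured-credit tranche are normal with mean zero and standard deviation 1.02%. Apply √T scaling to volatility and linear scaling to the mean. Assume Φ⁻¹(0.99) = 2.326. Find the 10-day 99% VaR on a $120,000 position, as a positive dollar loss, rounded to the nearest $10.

σ_{10d} = 1.02% × √10 = 3.226%.
VaR = 2.326 × 3.226% = 7.504%.
On $120,000: 0.07504 × $120,000 = $9,005.

$9,000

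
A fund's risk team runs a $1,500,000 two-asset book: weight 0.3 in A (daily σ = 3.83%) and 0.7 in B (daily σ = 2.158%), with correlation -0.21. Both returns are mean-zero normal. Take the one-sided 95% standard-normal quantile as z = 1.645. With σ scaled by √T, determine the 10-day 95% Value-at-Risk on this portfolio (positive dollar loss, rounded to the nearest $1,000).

$132,000

σ_p = √(0.3²·3.83² + 0.7²·2.158² + 2·-0.21·0.3·0.7·3.83·2.158) = 1.695%.
σ_{10d} = 1.695% × √10 = 5.360%.
VaR = 1.645 × 5.360% = 8.817%; on $1,500,000 that is $132,255.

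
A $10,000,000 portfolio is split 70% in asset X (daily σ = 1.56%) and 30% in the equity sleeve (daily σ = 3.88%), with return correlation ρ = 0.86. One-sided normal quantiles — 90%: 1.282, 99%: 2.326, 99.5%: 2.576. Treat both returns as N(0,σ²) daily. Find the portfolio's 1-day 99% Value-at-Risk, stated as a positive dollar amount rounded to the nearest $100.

$506,100

σ_p² = 0.7²·1.56² + 0.3²·3.88² + 2·0.86·0.7·0.3·1.56·3.88 = 4.7336 (%²).
σ_p = √4.7336 = 2.176%.
VaR = 2.326 × 2.176% = 5.061%; on $10,000,000 that is $506,100.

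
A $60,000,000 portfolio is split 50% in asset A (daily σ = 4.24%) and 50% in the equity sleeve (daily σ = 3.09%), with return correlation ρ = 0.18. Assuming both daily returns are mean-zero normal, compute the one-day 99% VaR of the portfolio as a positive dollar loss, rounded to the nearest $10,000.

$3,960,000

σ_p² = 0.5²·4.24² + 0.5²·3.09² + 2·0.18·0.5·0.5·4.24·3.09 = 8.0606 (%²).
σ_p = √8.0606 = 2.839%.
At 99%, z = 2.326.
VaR = 2.326 × 2.839% = 6.604%; on $60,000,000 that is $3,962,400.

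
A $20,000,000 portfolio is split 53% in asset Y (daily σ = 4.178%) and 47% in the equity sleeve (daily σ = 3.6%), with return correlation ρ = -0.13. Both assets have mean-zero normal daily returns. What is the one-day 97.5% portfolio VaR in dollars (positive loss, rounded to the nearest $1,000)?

$1,022,000

σ_p² = 0.53²·4.178² + 0.47²·3.6² + 2·-0.13·0.53·0.47·4.178·3.6 = 6.7920 (%²).
σ_p = √6.7920 = 2.606%.
At 97.5%, z = 1.960.
VaR = 1.960 × 2.606% = 5.108%; on $20,000,000 that is $1,021,600.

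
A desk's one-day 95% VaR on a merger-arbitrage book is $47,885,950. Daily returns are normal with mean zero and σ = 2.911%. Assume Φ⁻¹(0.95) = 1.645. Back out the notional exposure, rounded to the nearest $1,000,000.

VaR as a fraction of value: z·σ = 1.645 × 2.911% = 4.78859%.
Position = $47,885,950 / 0.0478859 = $1,000,000,000.

$1,000,000,000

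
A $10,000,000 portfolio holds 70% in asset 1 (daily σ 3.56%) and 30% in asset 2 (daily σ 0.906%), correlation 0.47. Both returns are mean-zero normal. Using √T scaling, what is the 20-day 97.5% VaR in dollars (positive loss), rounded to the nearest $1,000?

σ_p = √(0.7²·3.56² + 0.3²·0.906² + 2·0.47·0.7·0.3·3.56·0.906) = 2.631%.
σ_{20d} = 2.631% × √20 = 11.766%.
z(97.5%) = 1.960.
VaR = 1.960 × 11.766% = 23.061%; on $10,000,000 that is $2,306,100.

$2,306,000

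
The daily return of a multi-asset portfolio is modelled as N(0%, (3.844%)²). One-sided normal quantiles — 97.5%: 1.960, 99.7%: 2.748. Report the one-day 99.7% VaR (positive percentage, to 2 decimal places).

10.56%

VaR = z·σ = 2.748 × 3.844% = 10.563%.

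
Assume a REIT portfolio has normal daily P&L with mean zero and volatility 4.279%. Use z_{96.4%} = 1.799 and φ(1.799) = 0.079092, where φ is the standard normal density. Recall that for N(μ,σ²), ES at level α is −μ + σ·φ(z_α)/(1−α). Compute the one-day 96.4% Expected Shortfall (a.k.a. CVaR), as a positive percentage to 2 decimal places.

9.40%

Tail multiplier: φ(z)/(1−α) = 0.079092 / 0.036 = 2.197.
ES = 4.279% × 2.197 = 9.401%.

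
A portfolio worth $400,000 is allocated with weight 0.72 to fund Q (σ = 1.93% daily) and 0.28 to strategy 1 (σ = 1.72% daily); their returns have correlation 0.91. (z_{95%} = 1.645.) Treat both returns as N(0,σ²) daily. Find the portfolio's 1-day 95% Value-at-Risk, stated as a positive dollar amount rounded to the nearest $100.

σ_p² = 0.72²·1.93² + 0.28²·1.72² + 2·0.91·0.72·0.28·1.93·1.72 = 3.3809 (%²).
σ_p = √3.3809 = 1.839%.
VaR = 1.645 × 1.839% = 3.025%; on $400,000 that is $12,100.

$12,100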